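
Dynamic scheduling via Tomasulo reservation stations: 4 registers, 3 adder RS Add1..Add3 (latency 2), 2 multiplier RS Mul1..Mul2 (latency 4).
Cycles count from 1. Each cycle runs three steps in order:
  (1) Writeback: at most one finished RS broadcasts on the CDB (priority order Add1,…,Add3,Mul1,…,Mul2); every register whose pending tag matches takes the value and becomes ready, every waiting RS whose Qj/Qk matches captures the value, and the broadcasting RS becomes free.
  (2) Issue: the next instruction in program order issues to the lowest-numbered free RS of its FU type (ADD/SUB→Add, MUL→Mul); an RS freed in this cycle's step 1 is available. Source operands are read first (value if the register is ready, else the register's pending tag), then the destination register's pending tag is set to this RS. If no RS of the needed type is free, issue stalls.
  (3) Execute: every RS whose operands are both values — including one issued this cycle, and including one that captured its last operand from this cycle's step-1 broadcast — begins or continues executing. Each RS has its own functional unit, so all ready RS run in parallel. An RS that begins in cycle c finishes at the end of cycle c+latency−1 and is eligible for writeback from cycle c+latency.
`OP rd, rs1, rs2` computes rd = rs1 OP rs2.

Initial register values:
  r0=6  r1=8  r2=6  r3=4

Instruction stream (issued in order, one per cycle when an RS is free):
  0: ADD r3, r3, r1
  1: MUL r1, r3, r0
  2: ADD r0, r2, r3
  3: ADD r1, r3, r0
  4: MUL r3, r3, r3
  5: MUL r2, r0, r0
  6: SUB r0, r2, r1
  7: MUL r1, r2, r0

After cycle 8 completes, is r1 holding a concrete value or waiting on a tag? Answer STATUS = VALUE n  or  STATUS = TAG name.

cycle 1: issue ADD r3<-Add1 // r0:6,r1:8,r2:6,r3:Add1
cycle 2: issue MUL r1<-Mul1 // r0:6,r1:Mul1,r2:6,r3:Add1
cycle 3: CDB Add1=12; issue ADD r0<-Add1 // r0:Add1,r1:Mul1,r2:6,r3:12
cycle 4: issue ADD r1<-Add2 // r0:Add1,r1:Add2,r2:6,r3:12
cycle 5: CDB Add1=18; issue MUL r3<-Mul2 // r0:18,r1:Add2,r2:6,r3:Mul2
cycle 6: stall // r0:18,r1:Add2,r2:6,r3:Mul2
cycle 7: CDB Add2=30; stall // r0:18,r1:30,r2:6,r3:Mul2
cycle 8: CDB Mul1=72; issue MUL r2<-Mul1 // r0:18,r1:30,r2:Mul1,r3:Mul2

STATUS = VALUE 30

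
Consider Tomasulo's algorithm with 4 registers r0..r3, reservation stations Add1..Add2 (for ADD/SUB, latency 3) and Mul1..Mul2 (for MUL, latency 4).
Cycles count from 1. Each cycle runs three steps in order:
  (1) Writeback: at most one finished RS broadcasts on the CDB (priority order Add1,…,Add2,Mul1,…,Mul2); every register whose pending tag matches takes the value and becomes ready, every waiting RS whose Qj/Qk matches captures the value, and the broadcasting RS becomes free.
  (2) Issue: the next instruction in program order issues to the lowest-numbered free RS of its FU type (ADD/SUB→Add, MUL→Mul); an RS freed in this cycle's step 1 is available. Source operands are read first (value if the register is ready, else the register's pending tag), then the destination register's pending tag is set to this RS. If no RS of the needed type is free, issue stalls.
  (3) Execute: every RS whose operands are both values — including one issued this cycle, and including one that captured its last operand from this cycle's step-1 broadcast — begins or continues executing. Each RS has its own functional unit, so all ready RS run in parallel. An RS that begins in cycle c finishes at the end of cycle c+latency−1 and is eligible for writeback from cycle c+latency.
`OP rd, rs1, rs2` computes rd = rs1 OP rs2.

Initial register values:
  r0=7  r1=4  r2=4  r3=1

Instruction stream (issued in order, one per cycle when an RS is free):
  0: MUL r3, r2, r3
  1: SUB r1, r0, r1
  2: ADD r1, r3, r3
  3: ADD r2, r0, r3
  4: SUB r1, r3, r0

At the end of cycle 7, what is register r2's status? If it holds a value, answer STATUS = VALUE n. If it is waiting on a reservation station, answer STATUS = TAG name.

c1: issue MUL r3<-Mul1 | r0:7,r1:4,r2:4,r3:Mul1
c2: issue SUB r1<-Add1 | r0:7,r1:Add1,r2:4,r3:Mul1
c3: issue ADD r1<-Add2 | r0:7,r1:Add2,r2:4,r3:Mul1
c4: stall | r0:7,r1:Add2,r2:4,r3:Mul1
c5: CDB Add1=3; issue ADD r2<-Add1 | r0:7,r1:Add2,r2:Add1,r3:Mul1
c6: CDB Mul1=4; stall | r0:7,r1:Add2,r2:Add1,r3:4
c7: stall | r0:7,r1:Add2,r2:Add1,r3:4

STATUS = TAG Add1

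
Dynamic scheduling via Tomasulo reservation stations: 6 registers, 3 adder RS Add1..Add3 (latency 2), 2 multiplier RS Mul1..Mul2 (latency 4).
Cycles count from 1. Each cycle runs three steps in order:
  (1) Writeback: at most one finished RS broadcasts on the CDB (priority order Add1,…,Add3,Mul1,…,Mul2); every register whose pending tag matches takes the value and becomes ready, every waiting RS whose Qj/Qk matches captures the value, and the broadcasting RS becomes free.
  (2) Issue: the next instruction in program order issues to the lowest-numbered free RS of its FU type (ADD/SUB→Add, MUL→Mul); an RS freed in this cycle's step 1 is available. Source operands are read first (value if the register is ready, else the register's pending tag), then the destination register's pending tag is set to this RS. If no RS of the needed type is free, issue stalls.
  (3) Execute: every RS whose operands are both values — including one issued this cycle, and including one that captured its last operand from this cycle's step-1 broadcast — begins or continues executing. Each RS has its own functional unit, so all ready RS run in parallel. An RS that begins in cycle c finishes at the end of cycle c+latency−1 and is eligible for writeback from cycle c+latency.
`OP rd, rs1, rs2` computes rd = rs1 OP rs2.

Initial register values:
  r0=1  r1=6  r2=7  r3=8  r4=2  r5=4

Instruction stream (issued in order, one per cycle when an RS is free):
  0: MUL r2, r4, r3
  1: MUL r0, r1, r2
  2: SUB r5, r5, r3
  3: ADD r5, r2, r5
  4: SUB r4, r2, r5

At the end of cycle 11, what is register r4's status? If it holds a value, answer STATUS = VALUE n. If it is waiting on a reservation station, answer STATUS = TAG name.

cycle 1: issue MUL r2<-Mul1 // r0:1,r1:6,r2:Mul1,r3:8,r4:2,r5:4
cycle 2: issue MUL r0<-Mul2 // r0:Mul2,r1:6,r2:Mul1,r3:8,r4:2,r5:4
cycle 3: issue SUB r5<-Add1 // r0:Mul2,r1:6,r2:Mul1,r3:8,r4:2,r5:Add1
cycle 4: issue ADD r5<-Add2 // r0:Mul2,r1:6,r2:Mul1,r3:8,r4:2,r5:Add2
cycle 5: CDB Add1=-4; issue SUB r4<-Add1 // r0:Mul2,r1:6,r2:Mul1,r3:8,r4:Add1,r5:Add2
cycle 6: CDB Mul1=16 // r0:Mul2,r1:6,r2:16,r3:8,r4:Add1,r5:Add2
cycle 7: - // r0:Mul2,r1:6,r2:16,r3:8,r4:Add1,r5:Add2
cycle 8: CDB Add2=12 // r0:Mul2,r1:6,r2:16,r3:8,r4:Add1,r5:12
cycle 9: - // r0:Mul2,r1:6,r2:16,r3:8,r4:Add1,r5:12
cycle 10: CDB Add1=4 // r0:Mul2,r1:6,r2:16,r3:8,r4:4,r5:12
cycle 11: CDB Mul2=96 // r0:96,r1:6,r2:16,r3:8,r4:4,r5:12

STATUS = VALUE 4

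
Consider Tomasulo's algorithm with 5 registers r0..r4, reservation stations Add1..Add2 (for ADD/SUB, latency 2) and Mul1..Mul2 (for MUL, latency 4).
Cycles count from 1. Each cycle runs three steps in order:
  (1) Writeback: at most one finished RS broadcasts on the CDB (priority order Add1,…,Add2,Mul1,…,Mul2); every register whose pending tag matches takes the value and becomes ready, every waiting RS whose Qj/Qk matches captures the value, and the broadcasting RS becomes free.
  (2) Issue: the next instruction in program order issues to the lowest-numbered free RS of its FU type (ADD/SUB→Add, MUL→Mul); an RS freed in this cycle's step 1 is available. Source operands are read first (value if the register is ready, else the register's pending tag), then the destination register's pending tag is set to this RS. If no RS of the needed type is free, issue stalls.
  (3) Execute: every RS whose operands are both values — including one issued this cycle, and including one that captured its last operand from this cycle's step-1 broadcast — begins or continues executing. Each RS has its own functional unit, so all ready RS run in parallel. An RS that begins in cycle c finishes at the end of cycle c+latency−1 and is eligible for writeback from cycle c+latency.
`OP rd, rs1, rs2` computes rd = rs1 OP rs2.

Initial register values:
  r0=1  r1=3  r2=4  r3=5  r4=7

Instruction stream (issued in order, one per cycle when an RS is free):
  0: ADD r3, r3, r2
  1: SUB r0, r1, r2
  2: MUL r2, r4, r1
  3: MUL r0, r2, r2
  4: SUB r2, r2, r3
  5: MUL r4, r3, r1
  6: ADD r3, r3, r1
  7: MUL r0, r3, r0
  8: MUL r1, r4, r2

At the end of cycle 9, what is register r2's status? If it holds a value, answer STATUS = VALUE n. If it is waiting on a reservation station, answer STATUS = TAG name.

cycle 1: issue ADD r3<-Add1 // r0:1,r1:3,r2:4,r3:Add1,r4:7
cycle 2: issue SUB r0<-Add2 // r0:Add2,r1:3,r2:4,r3:Add1,r4:7
cycle 3: CDB Add1=9; issue MUL r2<-Mul1 // r0:Add2,r1:3,r2:Mul1,r3:9,r4:7
cycle 4: CDB Add2=-1; issue MUL r0<-Mul2 // r0:Mul2,r1:3,r2:Mul1,r3:9,r4:7
cycle 5: issue SUB r2<-Add1 // r0:Mul2,r1:3,r2:Add1,r3:9,r4:7
cycle 6: stall // r0:Mul2,r1:3,r2:Add1,r3:9,r4:7
cycle 7: CDB Mul1=21; issue MUL r4<-Mul1 // r0:Mul2,r1:3,r2:Add1,r3:9,r4:Mul1
cycle 8: issue ADD r3<-Add2 // r0:Mul2,r1:3,r2:Add1,r3:Add2,r4:Mul1
cycle 9: CDB Add1=12; stall // r0:Mul2,r1:3,r2:12,r3:Add2,r4:Mul1

STATUS = VALUE 12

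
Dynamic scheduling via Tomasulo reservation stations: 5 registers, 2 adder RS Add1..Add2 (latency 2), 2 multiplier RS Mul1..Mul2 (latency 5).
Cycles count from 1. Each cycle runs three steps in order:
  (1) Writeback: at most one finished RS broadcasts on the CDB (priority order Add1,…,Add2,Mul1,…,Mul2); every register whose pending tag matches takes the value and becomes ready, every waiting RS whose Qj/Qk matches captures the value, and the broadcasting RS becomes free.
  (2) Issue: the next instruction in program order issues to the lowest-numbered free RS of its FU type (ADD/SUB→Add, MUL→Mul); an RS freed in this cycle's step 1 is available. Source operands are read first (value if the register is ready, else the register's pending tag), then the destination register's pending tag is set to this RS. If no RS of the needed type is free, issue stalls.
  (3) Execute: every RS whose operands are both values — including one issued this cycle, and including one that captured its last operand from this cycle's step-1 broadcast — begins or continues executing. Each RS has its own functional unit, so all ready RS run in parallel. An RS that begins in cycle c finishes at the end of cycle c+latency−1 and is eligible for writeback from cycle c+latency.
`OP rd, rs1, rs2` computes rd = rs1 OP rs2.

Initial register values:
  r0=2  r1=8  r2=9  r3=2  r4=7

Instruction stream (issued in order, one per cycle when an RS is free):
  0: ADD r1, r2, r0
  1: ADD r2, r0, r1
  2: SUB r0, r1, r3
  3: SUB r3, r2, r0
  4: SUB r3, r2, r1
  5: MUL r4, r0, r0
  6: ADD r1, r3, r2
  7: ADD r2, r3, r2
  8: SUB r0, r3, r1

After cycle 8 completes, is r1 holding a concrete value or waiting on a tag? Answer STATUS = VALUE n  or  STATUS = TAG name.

cycle 1: issue ADD r1<-Add1 // r0:2,r1:Add1,r2:9,r3:2,r4:7
cycle 2: issue ADD r2<-Add2 // r0:2,r1:Add1,r2:Add2,r3:2,r4:7
cycle 3: CDB Add1=11; issue SUB r0<-Add1 // r0:Add1,r1:11,r2:Add2,r3:2,r4:7
cycle 4: stall // r0:Add1,r1:11,r2:Add2,r3:2,r4:7
cycle 5: CDB Add1=9; issue SUB r3<-Add1 // r0:9,r1:11,r2:Add2,r3:Add1,r4:7
cycle 6: CDB Add2=13; issue SUB r3<-Add2 // r0:9,r1:11,r2:13,r3:Add2,r4:7
cycle 7: issue MUL r4<-Mul1 // r0:9,r1:11,r2:13,r3:Add2,r4:Mul1
cycle 8: CDB Add1=4; issue ADD r1<-Add1 // r0:9,r1:Add1,r2:13,r3:Add2,r4:Mul1

STATUS = TAG Add1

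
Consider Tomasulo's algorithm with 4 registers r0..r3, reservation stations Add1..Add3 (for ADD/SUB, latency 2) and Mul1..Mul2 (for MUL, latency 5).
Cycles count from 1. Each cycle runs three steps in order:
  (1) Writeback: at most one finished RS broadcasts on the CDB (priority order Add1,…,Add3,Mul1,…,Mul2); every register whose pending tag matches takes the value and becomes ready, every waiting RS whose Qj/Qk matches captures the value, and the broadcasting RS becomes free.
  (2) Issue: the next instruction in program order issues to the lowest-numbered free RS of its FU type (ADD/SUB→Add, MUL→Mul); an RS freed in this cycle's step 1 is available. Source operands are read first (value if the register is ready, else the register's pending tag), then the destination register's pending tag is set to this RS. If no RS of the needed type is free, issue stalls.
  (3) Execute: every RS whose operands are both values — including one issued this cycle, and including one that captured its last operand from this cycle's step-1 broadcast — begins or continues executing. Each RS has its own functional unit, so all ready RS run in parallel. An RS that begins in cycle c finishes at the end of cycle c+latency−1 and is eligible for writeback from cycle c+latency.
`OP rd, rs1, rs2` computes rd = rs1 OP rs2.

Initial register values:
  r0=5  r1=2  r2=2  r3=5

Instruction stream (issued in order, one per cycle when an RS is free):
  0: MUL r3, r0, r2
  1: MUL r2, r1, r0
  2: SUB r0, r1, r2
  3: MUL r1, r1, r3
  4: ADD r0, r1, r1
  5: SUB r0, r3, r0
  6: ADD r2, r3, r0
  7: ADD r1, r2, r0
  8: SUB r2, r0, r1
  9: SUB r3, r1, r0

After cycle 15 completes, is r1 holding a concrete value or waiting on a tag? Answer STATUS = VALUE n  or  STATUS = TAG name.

cycle 1: issue MUL r3<-Mul1 // r0:5,r1:2,r2:2,r3:Mul1
cycle 2: issue MUL r2<-Mul2 // r0:5,r1:2,r2:Mul2,r3:Mul1
cycle 3: issue SUB r0<-Add1 // r0:Add1,r1:2,r2:Mul2,r3:Mul1
cycle 4: stall // r0:Add1,r1:2,r2:Mul2,r3:Mul1
cycle 5: stall // r0:Add1,r1:2,r2:Mul2,r3:Mul1
cycle 6: CDB Mul1=10; issue MUL r1<-Mul1 // r0:Add1,r1:Mul1,r2:Mul2,r3:10
cycle 7: CDB Mul2=10; issue ADD r0<-Add2 // r0:Add2,r1:Mul1,r2:10,r3:10
cycle 8: issue SUB r0<-Add3 // r0:Add3,r1:Mul1,r2:10,r3:10
cycle 9: CDB Add1=-8; issue ADD r2<-Add1 // r0:Add3,r1:Mul1,r2:Add1,r3:10
cycle 10: stall // r0:Add3,r1:Mul1,r2:Add1,r3:10
cycle 11: CDB Mul1=20; stall // r0:Add3,r1:20,r2:Add1,r3:10
cycle 12: stall // r0:Add3,r1:20,r2:Add1,r3:10
cycle 13: CDB Add2=40; issue ADD r1<-Add2 // r0:Add3,r1:Add2,r2:Add1,r3:10
cycle 14: stall // r0:Add3,r1:Add2,r2:Add1,r3:10
cycle 15: CDB Add3=-30; issue SUB r2<-Add3 // r0:-30,r1:Add2,r2:Add3,r3:10

STATUS = TAG Add2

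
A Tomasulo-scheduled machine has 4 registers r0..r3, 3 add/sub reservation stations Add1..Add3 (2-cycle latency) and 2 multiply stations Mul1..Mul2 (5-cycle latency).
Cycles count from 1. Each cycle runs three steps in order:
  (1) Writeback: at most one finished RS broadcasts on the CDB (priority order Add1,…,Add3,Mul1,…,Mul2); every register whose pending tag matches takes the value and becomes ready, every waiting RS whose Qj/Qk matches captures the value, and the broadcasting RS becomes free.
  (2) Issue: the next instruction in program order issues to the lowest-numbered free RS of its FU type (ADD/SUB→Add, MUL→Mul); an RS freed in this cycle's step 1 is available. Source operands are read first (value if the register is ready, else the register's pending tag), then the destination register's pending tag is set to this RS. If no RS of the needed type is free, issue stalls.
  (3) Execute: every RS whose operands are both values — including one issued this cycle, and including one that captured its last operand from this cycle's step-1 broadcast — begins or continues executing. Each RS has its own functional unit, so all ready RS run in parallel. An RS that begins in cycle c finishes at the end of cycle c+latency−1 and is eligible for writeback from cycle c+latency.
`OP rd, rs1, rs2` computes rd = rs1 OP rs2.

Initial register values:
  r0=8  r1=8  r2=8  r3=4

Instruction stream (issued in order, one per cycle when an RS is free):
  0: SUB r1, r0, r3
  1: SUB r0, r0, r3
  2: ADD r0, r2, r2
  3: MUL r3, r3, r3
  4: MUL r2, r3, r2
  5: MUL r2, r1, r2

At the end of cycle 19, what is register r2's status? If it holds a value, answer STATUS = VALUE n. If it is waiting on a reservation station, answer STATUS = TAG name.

STATUS = VALUE 512

c1: issue SUB r1<-Add1 | r0:8,r1:Add1,r2:8,r3:4
c2: issue SUB r0<-Add2 | r0:Add2,r1:Add1,r2:8,r3:4
c3: CDB Add1=4; issue ADD r0<-Add1 | r0:Add1,r1:4,r2:8,r3:4
c4: CDB Add2=4; issue MUL r3<-Mul1 | r0:Add1,r1:4,r2:8,r3:Mul1
c5: CDB Add1=16; issue MUL r2<-Mul2 | r0:16,r1:4,r2:Mul2,r3:Mul1
c6: stall | r0:16,r1:4,r2:Mul2,r3:Mul1
c7: stall | r0:16,r1:4,r2:Mul2,r3:Mul1
c8: stall | r0:16,r1:4,r2:Mul2,r3:Mul1
c9: CDB Mul1=16; issue MUL r2<-Mul1 | r0:16,r1:4,r2:Mul1,r3:16
c10: - | r0:16,r1:4,r2:Mul1,r3:16
c11: - | r0:16,r1:4,r2:Mul1,r3:16
c12: - | r0:16,r1:4,r2:Mul1,r3:16
c13: - | r0:16,r1:4,r2:Mul1,r3:16
c14: CDB Mul2=128 | r0:16,r1:4,r2:Mul1,r3:16
c15: - | r0:16,r1:4,r2:Mul1,r3:16
c16: - | r0:16,r1:4,r2:Mul1,r3:16
c17: - | r0:16,r1:4,r2:Mul1,r3:16
c18: - | r0:16,r1:4,r2:Mul1,r3:16
c19: CDB Mul1=512 | r0:16,r1:4,r2:512,r3:16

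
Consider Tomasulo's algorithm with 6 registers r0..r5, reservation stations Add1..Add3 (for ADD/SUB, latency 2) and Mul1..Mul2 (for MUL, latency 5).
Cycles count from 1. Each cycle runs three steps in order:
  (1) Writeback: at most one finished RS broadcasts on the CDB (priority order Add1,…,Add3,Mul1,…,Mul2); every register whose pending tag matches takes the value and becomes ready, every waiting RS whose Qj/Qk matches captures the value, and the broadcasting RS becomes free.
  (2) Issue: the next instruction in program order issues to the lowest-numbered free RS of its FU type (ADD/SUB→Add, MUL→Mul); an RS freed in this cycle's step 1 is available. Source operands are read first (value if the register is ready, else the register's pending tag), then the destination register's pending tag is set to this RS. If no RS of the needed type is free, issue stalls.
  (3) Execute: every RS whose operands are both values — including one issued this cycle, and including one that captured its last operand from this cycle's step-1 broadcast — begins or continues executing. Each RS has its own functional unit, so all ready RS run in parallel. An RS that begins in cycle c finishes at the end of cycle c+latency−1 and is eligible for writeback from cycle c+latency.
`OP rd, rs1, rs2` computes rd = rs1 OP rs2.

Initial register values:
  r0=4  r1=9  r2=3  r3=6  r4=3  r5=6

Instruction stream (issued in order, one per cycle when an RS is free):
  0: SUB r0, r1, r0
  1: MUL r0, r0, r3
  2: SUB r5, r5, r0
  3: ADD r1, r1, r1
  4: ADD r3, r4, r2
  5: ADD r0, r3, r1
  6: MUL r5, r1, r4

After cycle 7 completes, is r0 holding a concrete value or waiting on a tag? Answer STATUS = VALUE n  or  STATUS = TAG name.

cycle 1: issue SUB r0<-Add1 // r0:Add1,r1:9,r2:3,r3:6,r4:3,r5:6
cycle 2: issue MUL r0<-Mul1 // r0:Mul1,r1:9,r2:3,r3:6,r4:3,r5:6
cycle 3: CDB Add1=5; issue SUB r5<-Add1 // r0:Mul1,r1:9,r2:3,r3:6,r4:3,r5:Add1
cycle 4: issue ADD r1<-Add2 // r0:Mul1,r1:Add2,r2:3,r3:6,r4:3,r5:Add1
cycle 5: issue ADD r3<-Add3 // r0:Mul1,r1:Add2,r2:3,r3:Add3,r4:3,r5:Add1
cycle 6: CDB Add2=18; issue ADD r0<-Add2 // r0:Add2,r1:18,r2:3,r3:Add3,r4:3,r5:Add1
cycle 7: CDB Add3=6; issue MUL r5<-Mul2 // r0:Add2,r1:18,r2:3,r3:6,r4:3,r5:Mul2

STATUS = TAG Add2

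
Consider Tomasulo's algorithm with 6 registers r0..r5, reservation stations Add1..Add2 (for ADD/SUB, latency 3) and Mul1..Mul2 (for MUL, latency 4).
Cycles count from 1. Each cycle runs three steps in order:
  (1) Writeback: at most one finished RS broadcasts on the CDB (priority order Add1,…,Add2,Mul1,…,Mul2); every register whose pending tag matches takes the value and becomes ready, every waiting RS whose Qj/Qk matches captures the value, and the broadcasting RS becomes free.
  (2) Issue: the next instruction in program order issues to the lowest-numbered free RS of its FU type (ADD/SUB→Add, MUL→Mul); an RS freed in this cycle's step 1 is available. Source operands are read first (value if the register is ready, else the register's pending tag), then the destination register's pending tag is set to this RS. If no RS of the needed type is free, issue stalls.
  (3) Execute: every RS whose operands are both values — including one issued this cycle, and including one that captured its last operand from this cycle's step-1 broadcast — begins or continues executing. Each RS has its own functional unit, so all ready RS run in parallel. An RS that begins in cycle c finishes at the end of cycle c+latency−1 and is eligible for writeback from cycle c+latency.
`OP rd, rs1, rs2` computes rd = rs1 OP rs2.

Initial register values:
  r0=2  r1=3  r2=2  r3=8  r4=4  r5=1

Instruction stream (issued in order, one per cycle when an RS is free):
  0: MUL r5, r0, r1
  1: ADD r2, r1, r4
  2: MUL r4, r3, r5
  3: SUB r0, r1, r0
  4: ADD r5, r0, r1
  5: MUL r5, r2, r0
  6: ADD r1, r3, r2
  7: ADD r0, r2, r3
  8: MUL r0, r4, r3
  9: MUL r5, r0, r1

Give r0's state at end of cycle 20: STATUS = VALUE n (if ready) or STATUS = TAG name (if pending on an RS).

c1: issue MUL r5<-Mul1 | r0:2,r1:3,r2:2,r3:8,r4:4,r5:Mul1
c2: issue ADD r2<-Add1 | r0:2,r1:3,r2:Add1,r3:8,r4:4,r5:Mul1
c3: issue MUL r4<-Mul2 | r0:2,r1:3,r2:Add1,r3:8,r4:Mul2,r5:Mul1
c4: issue SUB r0<-Add2 | r0:Add2,r1:3,r2:Add1,r3:8,r4:Mul2,r5:Mul1
c5: CDB Add1=7; issue ADD r5<-Add1 | r0:Add2,r1:3,r2:7,r3:8,r4:Mul2,r5:Add1
c6: CDB Mul1=6; issue MUL r5<-Mul1 | r0:Add2,r1:3,r2:7,r3:8,r4:Mul2,r5:Mul1
c7: CDB Add2=1; issue ADD r1<-Add2 | r0:1,r1:Add2,r2:7,r3:8,r4:Mul2,r5:Mul1
c8: stall | r0:1,r1:Add2,r2:7,r3:8,r4:Mul2,r5:Mul1
c9: stall | r0:1,r1:Add2,r2:7,r3:8,r4:Mul2,r5:Mul1
c10: CDB Add1=4; issue ADD r0<-Add1 | r0:Add1,r1:Add2,r2:7,r3:8,r4:Mul2,r5:Mul1
c11: CDB Add2=15; stall | r0:Add1,r1:15,r2:7,r3:8,r4:Mul2,r5:Mul1
c12: CDB Mul1=7; issue MUL r0<-Mul1 | r0:Mul1,r1:15,r2:7,r3:8,r4:Mul2,r5:7
c13: CDB Add1=15; stall | r0:Mul1,r1:15,r2:7,r3:8,r4:Mul2,r5:7
c14: CDB Mul2=48; issue MUL r5<-Mul2 | r0:Mul1,r1:15,r2:7,r3:8,r4:48,r5:Mul2
c15: - | r0:Mul1,r1:15,r2:7,r3:8,r4:48,r5:Mul2
c16: - | r0:Mul1,r1:15,r2:7,r3:8,r4:48,r5:Mul2
c17: - | r0:Mul1,r1:15,r2:7,r3:8,r4:48,r5:Mul2
c18: CDB Mul1=384 | r0:384,r1:15,r2:7,r3:8,r4:48,r5:Mul2
c19: - | r0:384,r1:15,r2:7,r3:8,r4:48,r5:Mul2
c20: - | r0:384,r1:15,r2:7,r3:8,r4:48,r5:Mul2

STATUS = VALUE 384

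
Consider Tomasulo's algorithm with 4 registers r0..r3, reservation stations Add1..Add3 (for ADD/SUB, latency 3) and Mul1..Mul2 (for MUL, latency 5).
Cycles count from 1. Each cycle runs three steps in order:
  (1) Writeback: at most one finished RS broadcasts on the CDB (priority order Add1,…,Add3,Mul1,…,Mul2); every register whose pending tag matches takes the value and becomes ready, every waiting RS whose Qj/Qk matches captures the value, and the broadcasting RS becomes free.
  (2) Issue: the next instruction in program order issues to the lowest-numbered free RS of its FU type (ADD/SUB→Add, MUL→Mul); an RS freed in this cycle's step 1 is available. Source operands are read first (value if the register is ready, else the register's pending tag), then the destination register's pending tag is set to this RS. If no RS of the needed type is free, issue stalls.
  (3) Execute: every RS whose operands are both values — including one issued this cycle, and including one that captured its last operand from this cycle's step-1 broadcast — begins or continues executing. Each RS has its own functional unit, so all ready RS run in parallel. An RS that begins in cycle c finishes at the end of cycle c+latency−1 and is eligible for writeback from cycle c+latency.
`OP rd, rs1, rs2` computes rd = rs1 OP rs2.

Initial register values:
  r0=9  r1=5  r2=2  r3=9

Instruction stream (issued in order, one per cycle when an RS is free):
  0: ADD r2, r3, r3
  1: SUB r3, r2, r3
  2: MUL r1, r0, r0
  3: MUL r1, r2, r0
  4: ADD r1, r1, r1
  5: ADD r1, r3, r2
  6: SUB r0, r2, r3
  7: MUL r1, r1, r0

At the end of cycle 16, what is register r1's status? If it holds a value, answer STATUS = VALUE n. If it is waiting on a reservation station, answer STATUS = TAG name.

  c1: issue ADD r2<-Add1  regs: r0:9,r1:5,r2:Add1,r3:9
  c2: issue SUB r3<-Add2  regs: r0:9,r1:5,r2:Add1,r3:Add2
  c3: issue MUL r1<-Mul1  regs: r0:9,r1:Mul1,r2:Add1,r3:Add2
  c4: CDB Add1=18; issue MUL r1<-Mul2  regs: r0:9,r1:Mul2,r2:18,r3:Add2
  c5: issue ADD r1<-Add1  regs: r0:9,r1:Add1,r2:18,r3:Add2
  c6: issue ADD r1<-Add3  regs: r0:9,r1:Add3,r2:18,r3:Add2
  c7: CDB Add2=9; issue SUB r0<-Add2  regs: r0:Add2,r1:Add3,r2:18,r3:9
  c8: CDB Mul1=81; issue MUL r1<-Mul1  regs: r0:Add2,r1:Mul1,r2:18,r3:9
  c9: CDB Mul2=162  regs: r0:Add2,r1:Mul1,r2:18,r3:9
  c10: CDB Add2=9  regs: r0:9,r1:Mul1,r2:18,r3:9
  c11: CDB Add3=27  regs: r0:9,r1:Mul1,r2:18,r3:9
  c12: CDB Add1=324  regs: r0:9,r1:Mul1,r2:18,r3:9
  c13: -  regs: r0:9,r1:Mul1,r2:18,r3:9
  c14: -  regs: r0:9,r1:Mul1,r2:18,r3:9
  c15: -  regs: r0:9,r1:Mul1,r2:18,r3:9
  c16: CDB Mul1=243  regs: r0:9,r1:243,r2:18,r3:9

STATUS = VALUE 243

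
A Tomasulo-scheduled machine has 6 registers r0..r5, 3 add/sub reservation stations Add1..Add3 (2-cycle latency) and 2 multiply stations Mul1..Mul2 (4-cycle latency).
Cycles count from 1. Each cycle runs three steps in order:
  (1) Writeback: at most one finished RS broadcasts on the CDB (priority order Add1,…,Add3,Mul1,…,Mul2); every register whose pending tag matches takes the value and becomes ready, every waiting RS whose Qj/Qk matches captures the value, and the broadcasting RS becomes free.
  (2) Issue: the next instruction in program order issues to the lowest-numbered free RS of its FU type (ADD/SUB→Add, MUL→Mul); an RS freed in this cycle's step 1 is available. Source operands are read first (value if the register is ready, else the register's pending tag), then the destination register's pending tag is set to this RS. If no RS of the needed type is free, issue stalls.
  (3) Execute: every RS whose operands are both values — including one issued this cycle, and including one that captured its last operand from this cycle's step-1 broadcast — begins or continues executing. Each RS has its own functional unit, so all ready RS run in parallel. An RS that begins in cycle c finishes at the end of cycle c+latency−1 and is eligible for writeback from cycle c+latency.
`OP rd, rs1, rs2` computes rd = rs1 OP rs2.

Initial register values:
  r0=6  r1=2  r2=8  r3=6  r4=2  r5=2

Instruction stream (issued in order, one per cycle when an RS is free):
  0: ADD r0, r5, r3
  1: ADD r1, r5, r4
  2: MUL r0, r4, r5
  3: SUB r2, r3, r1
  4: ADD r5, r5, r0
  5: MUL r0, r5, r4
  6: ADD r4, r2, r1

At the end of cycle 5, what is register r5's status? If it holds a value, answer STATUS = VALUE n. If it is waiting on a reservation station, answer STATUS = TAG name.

STATUS = TAG Add2

cycle 1: issue ADD r0<-Add1 // r0:Add1,r1:2,r2:8,r3:6,r4:2,r5:2
cycle 2: issue ADD r1<-Add2 // r0:Add1,r1:Add2,r2:8,r3:6,r4:2,r5:2
cycle 3: CDB Add1=8; issue MUL r0<-Mul1 // r0:Mul1,r1:Add2,r2:8,r3:6,r4:2,r5:2
cycle 4: CDB Add2=4; issue SUB r2<-Add1 // r0:Mul1,r1:4,r2:Add1,r3:6,r4:2,r5:2
cycle 5: issue ADD r5<-Add2 // r0:Mul1,r1:4,r2:Add1,r3:6,r4:2,r5:Add2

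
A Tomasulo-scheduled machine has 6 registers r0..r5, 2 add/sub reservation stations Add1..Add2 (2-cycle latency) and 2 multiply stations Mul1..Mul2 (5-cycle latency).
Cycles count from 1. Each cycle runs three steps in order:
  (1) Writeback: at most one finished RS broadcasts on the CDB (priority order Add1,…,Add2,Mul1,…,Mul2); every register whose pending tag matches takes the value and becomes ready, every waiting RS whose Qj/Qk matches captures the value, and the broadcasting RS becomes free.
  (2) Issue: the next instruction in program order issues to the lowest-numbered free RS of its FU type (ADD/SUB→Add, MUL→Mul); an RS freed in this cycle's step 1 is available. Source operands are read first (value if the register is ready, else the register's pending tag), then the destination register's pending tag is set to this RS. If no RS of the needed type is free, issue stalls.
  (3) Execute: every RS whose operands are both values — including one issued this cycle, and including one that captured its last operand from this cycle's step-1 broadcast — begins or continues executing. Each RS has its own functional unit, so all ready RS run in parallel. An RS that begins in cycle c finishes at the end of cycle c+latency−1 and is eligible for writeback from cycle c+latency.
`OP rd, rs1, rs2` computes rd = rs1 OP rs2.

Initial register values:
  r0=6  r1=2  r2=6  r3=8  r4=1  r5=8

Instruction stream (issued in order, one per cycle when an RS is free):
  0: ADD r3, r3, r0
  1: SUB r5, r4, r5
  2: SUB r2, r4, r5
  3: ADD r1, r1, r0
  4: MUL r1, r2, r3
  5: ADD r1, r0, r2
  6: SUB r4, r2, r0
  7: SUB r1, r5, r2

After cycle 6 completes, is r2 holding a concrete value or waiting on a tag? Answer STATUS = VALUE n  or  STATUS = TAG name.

STATUS = VALUE 8

  c1: issue ADD r3<-Add1  regs: r0:6,r1:2,r2:6,r3:Add1,r4:1,r5:8
  c2: issue SUB r5<-Add2  regs: r0:6,r1:2,r2:6,r3:Add1,r4:1,r5:Add2
  c3: CDB Add1=14; issue SUB r2<-Add1  regs: r0:6,r1:2,r2:Add1,r3:14,r4:1,r5:Add2
  c4: CDB Add2=-7; issue ADD r1<-Add2  regs: r0:6,r1:Add2,r2:Add1,r3:14,r4:1,r5:-7
  c5: issue MUL r1<-Mul1  regs: r0:6,r1:Mul1,r2:Add1,r3:14,r4:1,r5:-7
  c6: CDB Add1=8; issue ADD r1<-Add1  regs: r0:6,r1:Add1,r2:8,r3:14,r4:1,r5:-7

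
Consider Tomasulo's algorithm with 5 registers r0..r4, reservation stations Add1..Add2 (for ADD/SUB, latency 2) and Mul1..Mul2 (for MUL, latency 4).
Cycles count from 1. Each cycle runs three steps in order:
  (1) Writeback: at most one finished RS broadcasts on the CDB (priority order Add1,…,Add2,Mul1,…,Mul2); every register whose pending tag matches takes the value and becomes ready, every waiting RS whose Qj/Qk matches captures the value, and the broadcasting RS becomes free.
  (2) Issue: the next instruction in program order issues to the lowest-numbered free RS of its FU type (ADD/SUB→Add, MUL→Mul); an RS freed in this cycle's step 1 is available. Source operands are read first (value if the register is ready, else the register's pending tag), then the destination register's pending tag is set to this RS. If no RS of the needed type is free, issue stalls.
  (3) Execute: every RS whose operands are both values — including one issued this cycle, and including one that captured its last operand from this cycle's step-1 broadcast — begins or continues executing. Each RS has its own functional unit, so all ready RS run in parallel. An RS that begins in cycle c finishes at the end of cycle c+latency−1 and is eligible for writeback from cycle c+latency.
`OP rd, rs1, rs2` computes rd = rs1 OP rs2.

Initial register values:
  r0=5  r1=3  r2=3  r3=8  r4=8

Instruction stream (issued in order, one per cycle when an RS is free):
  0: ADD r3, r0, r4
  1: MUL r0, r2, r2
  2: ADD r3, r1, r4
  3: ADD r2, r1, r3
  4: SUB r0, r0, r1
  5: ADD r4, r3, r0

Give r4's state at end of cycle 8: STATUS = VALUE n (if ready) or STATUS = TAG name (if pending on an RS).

STATUS = TAG Add2

cycle 1: issue ADD r3<-Add1 // r0:5,r1:3,r2:3,r3:Add1,r4:8
cycle 2: issue MUL r0<-Mul1 // r0:Mul1,r1:3,r2:3,r3:Add1,r4:8
cycle 3: CDB Add1=13; issue ADD r3<-Add1 // r0:Mul1,r1:3,r2:3,r3:Add1,r4:8
cycle 4: issue ADD r2<-Add2 // r0:Mul1,r1:3,r2:Add2,r3:Add1,r4:8
cycle 5: CDB Add1=11; issue SUB r0<-Add1 // r0:Add1,r1:3,r2:Add2,r3:11,r4:8
cycle 6: CDB Mul1=9; stall // r0:Add1,r1:3,r2:Add2,r3:11,r4:8
cycle 7: CDB Add2=14; issue ADD r4<-Add2 // r0:Add1,r1:3,r2:14,r3:11,r4:Add2
cycle 8: CDB Add1=6 // r0:6,r1:3,r2:14,r3:11,r4:Add2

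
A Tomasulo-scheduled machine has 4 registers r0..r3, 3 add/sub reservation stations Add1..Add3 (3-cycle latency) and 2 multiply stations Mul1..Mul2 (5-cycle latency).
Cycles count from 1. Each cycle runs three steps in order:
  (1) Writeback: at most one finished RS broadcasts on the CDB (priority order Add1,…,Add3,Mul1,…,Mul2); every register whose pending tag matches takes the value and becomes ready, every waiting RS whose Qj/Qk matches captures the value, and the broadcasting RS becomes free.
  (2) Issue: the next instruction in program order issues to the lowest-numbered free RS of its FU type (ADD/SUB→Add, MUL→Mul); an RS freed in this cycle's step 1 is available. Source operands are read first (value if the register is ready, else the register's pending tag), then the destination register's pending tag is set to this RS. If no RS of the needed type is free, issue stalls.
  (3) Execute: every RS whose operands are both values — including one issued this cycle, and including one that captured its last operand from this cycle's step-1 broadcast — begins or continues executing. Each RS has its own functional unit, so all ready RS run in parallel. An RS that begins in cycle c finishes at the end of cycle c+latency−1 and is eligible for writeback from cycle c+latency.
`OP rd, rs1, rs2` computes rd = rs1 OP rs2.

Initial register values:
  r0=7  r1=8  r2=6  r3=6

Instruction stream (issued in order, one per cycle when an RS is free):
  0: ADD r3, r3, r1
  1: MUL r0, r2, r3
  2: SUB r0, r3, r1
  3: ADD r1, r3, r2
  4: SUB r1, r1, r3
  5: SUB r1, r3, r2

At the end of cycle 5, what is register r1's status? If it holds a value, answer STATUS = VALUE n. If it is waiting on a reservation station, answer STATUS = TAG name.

  c1: issue ADD r3<-Add1  regs: r0:7,r1:8,r2:6,r3:Add1
  c2: issue MUL r0<-Mul1  regs: r0:Mul1,r1:8,r2:6,r3:Add1
  c3: issue SUB r0<-Add2  regs: r0:Add2,r1:8,r2:6,r3:Add1
  c4: CDB Add1=14; issue ADD r1<-Add1  regs: r0:Add2,r1:Add1,r2:6,r3:14
  c5: issue SUB r1<-Add3  regs: r0:Add2,r1:Add3,r2:6,r3:14

STATUS = TAG Add3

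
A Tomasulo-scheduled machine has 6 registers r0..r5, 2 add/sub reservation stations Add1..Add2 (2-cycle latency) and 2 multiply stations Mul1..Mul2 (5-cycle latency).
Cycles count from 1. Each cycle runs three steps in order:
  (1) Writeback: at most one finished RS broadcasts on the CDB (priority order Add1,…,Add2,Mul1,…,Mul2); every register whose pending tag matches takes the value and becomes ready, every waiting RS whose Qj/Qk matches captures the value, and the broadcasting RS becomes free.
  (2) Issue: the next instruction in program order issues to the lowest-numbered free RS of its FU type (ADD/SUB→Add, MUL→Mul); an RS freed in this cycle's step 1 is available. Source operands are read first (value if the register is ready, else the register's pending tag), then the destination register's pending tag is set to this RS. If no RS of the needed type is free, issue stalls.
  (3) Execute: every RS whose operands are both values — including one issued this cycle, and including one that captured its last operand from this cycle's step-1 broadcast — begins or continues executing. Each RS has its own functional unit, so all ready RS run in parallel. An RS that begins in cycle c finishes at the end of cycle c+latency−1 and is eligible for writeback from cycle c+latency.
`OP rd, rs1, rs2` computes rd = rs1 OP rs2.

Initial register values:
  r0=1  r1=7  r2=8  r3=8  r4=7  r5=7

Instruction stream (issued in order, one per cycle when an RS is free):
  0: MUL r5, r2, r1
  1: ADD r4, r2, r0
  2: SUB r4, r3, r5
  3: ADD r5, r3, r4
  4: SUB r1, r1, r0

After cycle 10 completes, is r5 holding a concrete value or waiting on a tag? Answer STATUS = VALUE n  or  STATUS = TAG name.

cycle 1: issue MUL r5<-Mul1 // r0:1,r1:7,r2:8,r3:8,r4:7,r5:Mul1
cycle 2: issue ADD r4<-Add1 // r0:1,r1:7,r2:8,r3:8,r4:Add1,r5:Mul1
cycle 3: issue SUB r4<-Add2 // r0:1,r1:7,r2:8,r3:8,r4:Add2,r5:Mul1
cycle 4: CDB Add1=9; issue ADD r5<-Add1 // r0:1,r1:7,r2:8,r3:8,r4:Add2,r5:Add1
cycle 5: stall // r0:1,r1:7,r2:8,r3:8,r4:Add2,r5:Add1
cycle 6: CDB Mul1=56; stall // r0:1,r1:7,r2:8,r3:8,r4:Add2,r5:Add1
cycle 7: stall // r0:1,r1:7,r2:8,r3:8,r4:Add2,r5:Add1
cycle 8: CDB Add2=-48; issue SUB r1<-Add2 // r0:1,r1:Add2,r2:8,r3:8,r4:-48,r5:Add1
cycle 9: - // r0:1,r1:Add2,r2:8,r3:8,r4:-48,r5:Add1
cycle 10: CDB Add1=-40 // r0:1,r1:Add2,r2:8,r3:8,r4:-48,r5:-40

STATUS = VALUE -40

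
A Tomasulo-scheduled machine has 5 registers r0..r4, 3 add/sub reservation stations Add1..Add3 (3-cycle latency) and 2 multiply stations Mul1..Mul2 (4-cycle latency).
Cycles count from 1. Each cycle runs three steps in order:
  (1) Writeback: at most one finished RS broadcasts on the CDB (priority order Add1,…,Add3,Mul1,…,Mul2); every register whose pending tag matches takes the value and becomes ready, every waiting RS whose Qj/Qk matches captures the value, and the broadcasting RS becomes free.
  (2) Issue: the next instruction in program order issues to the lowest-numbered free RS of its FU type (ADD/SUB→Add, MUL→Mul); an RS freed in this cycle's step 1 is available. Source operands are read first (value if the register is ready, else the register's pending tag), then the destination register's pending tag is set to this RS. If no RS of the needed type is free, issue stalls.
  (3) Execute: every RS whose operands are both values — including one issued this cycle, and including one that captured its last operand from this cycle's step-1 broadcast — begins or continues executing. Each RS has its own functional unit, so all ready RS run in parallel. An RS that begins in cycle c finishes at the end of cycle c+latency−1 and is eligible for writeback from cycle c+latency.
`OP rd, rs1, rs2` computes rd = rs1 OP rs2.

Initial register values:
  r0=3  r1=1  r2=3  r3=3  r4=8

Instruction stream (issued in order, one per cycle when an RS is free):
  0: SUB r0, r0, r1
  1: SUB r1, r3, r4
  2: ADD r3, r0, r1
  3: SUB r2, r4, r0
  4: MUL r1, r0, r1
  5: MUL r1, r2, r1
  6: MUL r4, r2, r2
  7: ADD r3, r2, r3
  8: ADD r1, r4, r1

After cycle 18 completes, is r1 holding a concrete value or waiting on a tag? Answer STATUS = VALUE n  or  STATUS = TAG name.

STATUS = VALUE -24

cycle 1: issue SUB r0<-Add1 // r0:Add1,r1:1,r2:3,r3:3,r4:8
cycle 2: issue SUB r1<-Add2 // r0:Add1,r1:Add2,r2:3,r3:3,r4:8
cycle 3: issue ADD r3<-Add3 // r0:Add1,r1:Add2,r2:3,r3:Add3,r4:8
cycle 4: CDB Add1=2; issue SUB r2<-Add1 // r0:2,r1:Add2,r2:Add1,r3:Add3,r4:8
cycle 5: CDB Add2=-5; issue MUL r1<-Mul1 // r0:2,r1:Mul1,r2:Add1,r3:Add3,r4:8
cycle 6: issue MUL r1<-Mul2 // r0:2,r1:Mul2,r2:Add1,r3:Add3,r4:8
cycle 7: CDB Add1=6; stall // r0:2,r1:Mul2,r2:6,r3:Add3,r4:8
cycle 8: CDB Add3=-3; stall // r0:2,r1:Mul2,r2:6,r3:-3,r4:8
cycle 9: CDB Mul1=-10; issue MUL r4<-Mul1 // r0:2,r1:Mul2,r2:6,r3:-3,r4:Mul1
cycle 10: issue ADD r3<-Add1 // r0:2,r1:Mul2,r2:6,r3:Add1,r4:Mul1
cycle 11: issue ADD r1<-Add2 // r0:2,r1:Add2,r2:6,r3:Add1,r4:Mul1
cycle 12: - // r0:2,r1:Add2,r2:6,r3:Add1,r4:Mul1
cycle 13: CDB Add1=3 // r0:2,r1:Add2,r2:6,r3:3,r4:Mul1
cycle 14: CDB Mul1=36 // r0:2,r1:Add2,r2:6,r3:3,r4:36
cycle 15: CDB Mul2=-60 // r0:2,r1:Add2,r2:6,r3:3,r4:36
cycle 16: - // r0:2,r1:Add2,r2:6,r3:3,r4:36
cycle 17: - // r0:2,r1:Add2,r2:6,r3:3,r4:36
cycle 18: CDB Add2=-24 // r0:2,r1:-24,r2:6,r3:3,r4:36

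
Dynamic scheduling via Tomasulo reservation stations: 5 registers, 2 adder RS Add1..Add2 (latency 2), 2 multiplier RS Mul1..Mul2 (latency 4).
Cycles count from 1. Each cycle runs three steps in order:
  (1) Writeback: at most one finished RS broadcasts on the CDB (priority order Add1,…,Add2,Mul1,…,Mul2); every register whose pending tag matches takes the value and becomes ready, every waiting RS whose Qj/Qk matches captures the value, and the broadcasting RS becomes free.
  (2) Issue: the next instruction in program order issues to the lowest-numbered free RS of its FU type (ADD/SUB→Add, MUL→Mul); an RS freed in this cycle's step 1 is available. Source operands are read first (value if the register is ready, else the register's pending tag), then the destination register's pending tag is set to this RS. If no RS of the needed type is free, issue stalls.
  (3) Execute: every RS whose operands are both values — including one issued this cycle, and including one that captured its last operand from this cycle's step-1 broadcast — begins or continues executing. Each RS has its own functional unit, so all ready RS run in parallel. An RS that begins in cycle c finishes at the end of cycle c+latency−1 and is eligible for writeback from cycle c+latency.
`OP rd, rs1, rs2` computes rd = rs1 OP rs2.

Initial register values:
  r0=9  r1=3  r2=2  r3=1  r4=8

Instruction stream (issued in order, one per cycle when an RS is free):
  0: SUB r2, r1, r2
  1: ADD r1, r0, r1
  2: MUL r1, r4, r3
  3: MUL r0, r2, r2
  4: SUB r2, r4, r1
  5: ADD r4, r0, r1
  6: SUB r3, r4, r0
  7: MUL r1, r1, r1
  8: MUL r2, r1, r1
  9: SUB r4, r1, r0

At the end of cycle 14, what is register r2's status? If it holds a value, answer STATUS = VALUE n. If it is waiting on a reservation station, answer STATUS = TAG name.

c1: issue SUB r2<-Add1 | r0:9,r1:3,r2:Add1,r3:1,r4:8
c2: issue ADD r1<-Add2 | r0:9,r1:Add2,r2:Add1,r3:1,r4:8
c3: CDB Add1=1; issue MUL r1<-Mul1 | r0:9,r1:Mul1,r2:1,r3:1,r4:8
c4: CDB Add2=12; issue MUL r0<-Mul2 | r0:Mul2,r1:Mul1,r2:1,r3:1,r4:8
c5: issue SUB r2<-Add1 | r0:Mul2,r1:Mul1,r2:Add1,r3:1,r4:8
c6: issue ADD r4<-Add2 | r0:Mul2,r1:Mul1,r2:Add1,r3:1,r4:Add2
c7: CDB Mul1=8; stall | r0:Mul2,r1:8,r2:Add1,r3:1,r4:Add2
c8: CDB Mul2=1; stall | r0:1,r1:8,r2:Add1,r3:1,r4:Add2
c9: CDB Add1=0; issue SUB r3<-Add1 | r0:1,r1:8,r2:0,r3:Add1,r4:Add2
c10: CDB Add2=9; issue MUL r1<-Mul1 | r0:1,r1:Mul1,r2:0,r3:Add1,r4:9
c11: issue MUL r2<-Mul2 | r0:1,r1:Mul1,r2:Mul2,r3:Add1,r4:9
c12: CDB Add1=8; issue SUB r4<-Add1 | r0:1,r1:Mul1,r2:Mul2,r3:8,r4:Add1
c13: - | r0:1,r1:Mul1,r2:Mul2,r3:8,r4:Add1
c14: CDB Mul1=64 | r0:1,r1:64,r2:Mul2,r3:8,r4:Add1

STATUS = TAG Mul2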